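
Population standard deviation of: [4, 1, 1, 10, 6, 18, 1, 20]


Mean = 61/8
  (4-61/8)²=841/64
  (1-61/8)²=2809/64
  (1-61/8)²=2809/64
  (10-61/8)²=361/64
  (6-61/8)²=169/64
  (18-61/8)²=6889/64
  (1-61/8)²=2809/64
  (20-61/8)²=9801/64
Σ(x-μ)² = 3311/8
σ² = (3311/8)/8 = 3311/64

σ = √(3311/64) ≈ 7.1927


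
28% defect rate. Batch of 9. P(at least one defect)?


P(all good) = (18/25)^9 = 198359290368/3814697265625
P(≥1 defect) = 3616337975257/3814697265625

P = 3616337975257/3814697265625 ≈ 94.80%


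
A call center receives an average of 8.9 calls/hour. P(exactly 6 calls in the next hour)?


Poisson(λ=8.9): P(X=6) = e^(-λ)×λ^k/k!
= e^(-8.9) × 8.9^6 / 6!
≈ 0.0001363889265 × 496981.290961 / 720 ≈ 0.094143

P(X=6) ≈ 0.094143 ≈ 9.41%


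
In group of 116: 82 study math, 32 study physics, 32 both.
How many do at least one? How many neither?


|A∪B| = 82+32-32 = 82
Neither = 116-82 = 34

At least one: 82; Neither: 34


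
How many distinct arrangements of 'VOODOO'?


Letters: 6, freq: {'V': 1, 'O': 4, 'D': 1}
6!/(1!×4!×1!) = 720/24 = 30

30


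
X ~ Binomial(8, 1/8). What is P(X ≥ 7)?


P(X ≥ 7) = Σ P(X=i) for i=7..8
P(X=7) = 7/2097152
P(X=8) = 1/16777216
Sum = 57/16777216

P(X ≥ 7) = 57/16777216 ≈ 0.00%


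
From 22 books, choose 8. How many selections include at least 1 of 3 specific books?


Complement: C(22,8) - C(19,8) = 319770 - 75582 = 244188

244188


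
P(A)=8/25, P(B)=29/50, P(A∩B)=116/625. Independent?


P(A)×P(B) = 116/625
P(A∩B) = 116/625
Equal ✓ → Independent

Yes, independent


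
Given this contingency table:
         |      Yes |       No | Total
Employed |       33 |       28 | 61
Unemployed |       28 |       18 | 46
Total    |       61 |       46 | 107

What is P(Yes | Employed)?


P(Yes | Employed) = 33/(33+28) = 33/61

P(Yes|Employed) = 33/61 ≈ 54.10%


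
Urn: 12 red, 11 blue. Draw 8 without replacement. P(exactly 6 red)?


Hypergeometric: C(12,6)×C(11,2)/C(23,8)
= 924×55/490314 = 770/7429

P(X=6) = 770/7429 ≈ 10.36%


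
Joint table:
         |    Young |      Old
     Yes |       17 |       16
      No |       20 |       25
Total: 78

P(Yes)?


P(Yes) = (17+16)/78 = 33/78 = 11/26

P(Yes) = 11/26 ≈ 42.31%


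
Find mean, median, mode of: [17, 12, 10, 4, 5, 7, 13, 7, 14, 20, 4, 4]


Sorted: [4, 4, 4, 5, 7, 7, 10, 12, 13, 14, 17, 20]
Mean = 117/12 = 39/4
Median = 17/2
Freq: {17: 1, 12: 1, 10: 1, 4: 3, 5: 1, 7: 2, 13: 1, 14: 1, 20: 1}
Mode: [4]

Mean=39/4, Median=17/2, Mode=4


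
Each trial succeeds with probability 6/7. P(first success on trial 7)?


Geometric: P(X=7) = (1-p)^(k-1)×p = (1/7)^6×6/7 = 6/823543

P(X=7) = 6/823543 ≈ 0.00%


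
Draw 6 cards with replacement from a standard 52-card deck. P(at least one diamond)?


P(not a diamond) = 39/52 = 3/4
P(none in 6 draws) = (3/4)^6 = 729/4096
P(≥1 diamond) = 1 - 729/4096 = 3367/4096

P = 3367/4096 ≈ 82.20%


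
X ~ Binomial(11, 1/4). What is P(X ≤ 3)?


P(X ≤ 3) = Σ P(X=i) for i=0..3
P(X=0) = 177147/4194304
P(X=1) = 649539/4194304
P(X=2) = 1082565/4194304
P(X=3) = 1082565/4194304
Sum = 373977/524288

P(X ≤ 3) = 373977/524288 ≈ 71.33%


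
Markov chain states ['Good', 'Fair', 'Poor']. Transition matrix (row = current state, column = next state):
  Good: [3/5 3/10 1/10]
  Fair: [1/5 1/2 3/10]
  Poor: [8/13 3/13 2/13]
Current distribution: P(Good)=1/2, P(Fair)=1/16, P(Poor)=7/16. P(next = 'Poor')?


P(next=Poor) = Σᵢ P(now=i)×P(i→Poor)
= 1/2×1/10 + 1/16×3/10 + 7/16×2/13
= 1/20 + 3/160 + 7/104 = 283/2080

P = 283/2080 ≈ 0.1361


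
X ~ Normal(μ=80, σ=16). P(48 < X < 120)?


z₁=(48-80)/16=-2.0, z₂=(120-80)/16=2.5
P = Φ(2.5) - Φ(-2.0) = 0.993790 - 0.022750 = 0.971040 ≈ 0.9710

P(48 < X < 120) ≈ 0.9710


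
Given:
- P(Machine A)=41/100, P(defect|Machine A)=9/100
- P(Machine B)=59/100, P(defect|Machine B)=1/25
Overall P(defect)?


P(B) = Σ P(B|Aᵢ)×P(Aᵢ)
  9/100×41/100 = 369/10000
  1/25×59/100 = 59/2500
Sum = 121/2000

P(defect) = 121/2000 ≈ 6.05%


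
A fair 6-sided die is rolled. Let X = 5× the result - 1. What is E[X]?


E[die] = (1+6)/2 = 7/2
E[X] = 5×7/2 - 1 = 33/2

E[X] = 33/2


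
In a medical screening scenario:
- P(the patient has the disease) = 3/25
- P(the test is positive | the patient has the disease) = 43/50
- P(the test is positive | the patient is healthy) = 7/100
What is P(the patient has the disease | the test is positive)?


Using Bayes' theorem:
P(A|B) = P(B|A)·P(A) / P(B)

P(the test is positive) = 43/50 × 3/25 + 7/100 × 22/25
= 129/1250 + 77/1250 = 103/625

P(the patient has the disease|the test is positive) = (129/1250) / (103/625) = 129/206

P(the patient has the disease|the test is positive) = 129/206 ≈ 62.62%


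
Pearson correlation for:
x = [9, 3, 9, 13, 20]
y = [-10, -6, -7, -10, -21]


n=5, Σx=54, Σy=-54, Σxy=-721, Σx²=740, Σy²=726
r = (5×(-721) - 54×(-54))/√((5×740 - 54²)(5×726 - (-54)²))
= -689/√(784×714) = -689/√559776 ≈ -689/748.1818 ≈ -0.9209

r ≈ -0.9209


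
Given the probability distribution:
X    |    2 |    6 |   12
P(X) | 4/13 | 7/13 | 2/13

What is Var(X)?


E[X] = 74/13
E[X²] = 556/13
Var(X) = E[X²] - (E[X])² = 556/13 - 5476/169 = 1752/169

Var(X) = 1752/169 ≈ 10.3669


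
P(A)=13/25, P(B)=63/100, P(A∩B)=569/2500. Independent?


P(A)×P(B) = 819/2500
P(A∩B) = 569/2500
Not equal → NOT independent

No, not independent


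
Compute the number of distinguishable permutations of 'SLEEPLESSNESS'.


Letters: 13, freq: {'S': 5, 'L': 2, 'E': 4, 'P': 1, 'N': 1}
13!/(5!×2!×4!×1!×1!) = 6227020800/5760 = 1081080

1081080


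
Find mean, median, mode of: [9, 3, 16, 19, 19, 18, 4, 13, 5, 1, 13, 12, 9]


Sorted: [1, 3, 4, 5, 9, 9, 12, 13, 13, 16, 18, 19, 19]
Mean = 141/13
Median = 12
Freq: {9: 2, 3: 1, 16: 1, 19: 2, 18: 1, 4: 1, 13: 2, 5: 1, 1: 1, 12: 1}
Mode: [9, 13, 19]

Mean=141/13, Median=12, Mode=[9, 13, 19]


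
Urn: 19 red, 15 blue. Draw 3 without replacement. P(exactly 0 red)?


Hypergeometric: C(19,0)×C(15,3)/C(34,3)
= 1×455/5984 = 455/5984

P(X=0) = 455/5984 ≈ 7.60%


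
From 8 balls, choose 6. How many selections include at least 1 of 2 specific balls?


Complement: C(8,6) - C(6,6) = 28 - 1 = 27

27


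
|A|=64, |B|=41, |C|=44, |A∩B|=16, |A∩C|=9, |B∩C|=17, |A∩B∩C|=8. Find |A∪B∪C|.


|A∪B∪C| = 64+41+44-16-9-17+8 = 115

|A∪B∪C| = 115


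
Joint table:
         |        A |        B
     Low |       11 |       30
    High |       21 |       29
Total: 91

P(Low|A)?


P(Low|A) = 11/(11+21) = 11/32

P = 11/32 ≈ 34.38%


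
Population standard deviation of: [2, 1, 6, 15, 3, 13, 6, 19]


Mean = 65/8
  (2-65/8)²=2401/64
  (1-65/8)²=3249/64
  (6-65/8)²=289/64
  (15-65/8)²=3025/64
  (3-65/8)²=1681/64
  (13-65/8)²=1521/64
  (6-65/8)²=289/64
  (19-65/8)²=7569/64
Σ(x-μ)² = 2503/8
σ² = (2503/8)/8 = 2503/64

σ = √(2503/64) ≈ 6.2537


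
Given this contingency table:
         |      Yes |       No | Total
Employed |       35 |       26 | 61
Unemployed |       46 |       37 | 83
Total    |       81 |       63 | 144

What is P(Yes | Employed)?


P(Yes | Employed) = 35/(35+26) = 35/61

P(Yes|Employed) = 35/61 ≈ 57.38%


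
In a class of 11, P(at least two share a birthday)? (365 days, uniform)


P(all different) = Π(365-i)/365 for i=0..10
= 0.858859
P(match) = 1 - 0.858859 = 0.141141

P ≈ 0.1411 ≈ 14.11%


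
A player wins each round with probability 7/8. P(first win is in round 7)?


Geometric: P(X=7) = (1-p)^(k-1)×p = (1/8)^6×7/8 = 7/2097152

P(X=7) = 7/2097152 ≈ 0.00%


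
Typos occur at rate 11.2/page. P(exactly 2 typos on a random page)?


Poisson(λ=11.2): P(X=2) = e^(-λ)×λ^k/k!
= e^(-11.2) × 11.2^2 / 2!
≈ 1.367419607e-05 × 125.44 / 2 ≈ 0.000858

P(X=2) ≈ 0.000858 ≈ 0.09%


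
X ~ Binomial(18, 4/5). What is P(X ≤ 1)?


P(X ≤ 1) = Σ P(X=i) for i=0..1
P(X=0) = 1/3814697265625
P(X=1) = 72/3814697265625
Sum = 73/3814697265625

P(X ≤ 1) = 73/3814697265625 ≈ 0.00%


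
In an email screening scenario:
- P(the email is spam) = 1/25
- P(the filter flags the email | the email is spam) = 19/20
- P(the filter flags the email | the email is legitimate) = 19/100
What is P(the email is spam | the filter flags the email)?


Using Bayes' theorem:
P(A|B) = P(B|A)·P(A) / P(B)

P(the filter flags the email) = 19/20 × 1/25 + 19/100 × 24/25
= 19/500 + 114/625 = 551/2500

P(the email is spam|the filter flags the email) = (19/500) / (551/2500) = 5/29

P(the email is spam|the filter flags the email) = 5/29 ≈ 17.24%


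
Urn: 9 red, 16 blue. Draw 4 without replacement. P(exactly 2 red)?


Hypergeometric: C(9,2)×C(16,2)/C(25,4)
= 36×120/12650 = 432/1265

P(X=2) = 432/1265 ≈ 34.15%


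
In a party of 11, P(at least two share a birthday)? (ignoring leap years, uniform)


P(all different) = Π(365-i)/365 for i=0..10
= 0.858859
P(match) = 1 - 0.858859 = 0.141141

P ≈ 0.1411 ≈ 14.11%


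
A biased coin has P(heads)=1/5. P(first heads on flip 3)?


Geometric: P(X=3) = (1-p)^(k-1)×p = (4/5)^2×1/5 = 16/125

P(X=3) = 16/125 ≈ 12.80%


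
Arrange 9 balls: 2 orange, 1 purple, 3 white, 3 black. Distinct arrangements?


9!/(2!×1!×3!×3!) = 5040

5040


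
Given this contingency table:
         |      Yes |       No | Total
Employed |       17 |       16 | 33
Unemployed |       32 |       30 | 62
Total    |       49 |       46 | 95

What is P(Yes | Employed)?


P(Yes | Employed) = 17/(17+16) = 17/33

P(Yes|Employed) = 17/33 ≈ 51.52%


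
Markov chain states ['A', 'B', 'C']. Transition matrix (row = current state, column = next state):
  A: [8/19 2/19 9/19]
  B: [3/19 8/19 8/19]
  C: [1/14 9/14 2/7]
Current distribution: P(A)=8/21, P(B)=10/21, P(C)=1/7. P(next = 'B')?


P(next=B) = Σᵢ P(now=i)×P(i→B)
= 8/21×2/19 + 10/21×8/19 + 1/7×9/14
= 16/399 + 80/399 + 9/98 = 619/1862

P = 619/1862 ≈ 0.3324


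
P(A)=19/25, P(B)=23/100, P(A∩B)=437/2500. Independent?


P(A)×P(B) = 437/2500
P(A∩B) = 437/2500
Equal ✓ → Independent

Yes, independent


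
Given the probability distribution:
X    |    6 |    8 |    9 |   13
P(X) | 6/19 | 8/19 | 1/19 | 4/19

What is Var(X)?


E[X] = 161/19
E[X²] = 1485/19
Var(X) = E[X²] - (E[X])² = 1485/19 - 25921/361 = 2294/361

Var(X) = 2294/361 ≈ 6.3546


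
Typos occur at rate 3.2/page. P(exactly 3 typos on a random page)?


Poisson(λ=3.2): P(X=3) = e^(-λ)×λ^k/k!
= e^(-3.2) × 3.2^3 / 3!
≈ 0.04076220398 × 32.768 / 6 ≈ 0.222616

P(X=3) ≈ 0.222616 ≈ 22.26%


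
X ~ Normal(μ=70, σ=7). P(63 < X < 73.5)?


z₁=(63-70)/7=-1.0, z₂=(73.5-70)/7=0.5
P = Φ(0.5) - Φ(-1.0) = 0.691462 - 0.158655 = 0.532807 ≈ 0.5328

P(63 < X < 73.5) ≈ 0.5328


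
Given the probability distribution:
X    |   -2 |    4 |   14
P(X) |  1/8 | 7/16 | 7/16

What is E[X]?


E[X] = Σ x·P(X=x)
= (-2)×(1/8) + (4)×(7/16) + (14)×(7/16)
= 61/8

E[X] = 61/8


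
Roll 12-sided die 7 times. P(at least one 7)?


P(no 7)^7 = (11/12)^7 = 19487171/35831808
P(≥1) = 1 - 19487171/35831808 = 16344637/35831808

P = 16344637/35831808 ≈ 45.61%


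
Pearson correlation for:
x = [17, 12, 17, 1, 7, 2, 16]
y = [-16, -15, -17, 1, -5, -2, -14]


n=7, Σx=72, Σy=-68, Σxy=-1003, Σx²=1032, Σy²=996
r = (7×(-1003) - 72×(-68))/√((7×1032 - 72²)(7×996 - (-68)²))
= -2125/√(2040×2348) = -2125/√4789920 ≈ -2125/2188.5886 ≈ -0.9709

r ≈ -0.9709


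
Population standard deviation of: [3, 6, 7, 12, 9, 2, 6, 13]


Mean = 58/8 = 29/4
  (3-29/4)²=289/16
  (6-29/4)²=25/16
  (7-29/4)²=1/16
  (12-29/4)²=361/16
  (9-29/4)²=49/16
  (2-29/4)²=441/16
  (6-29/4)²=25/16
  (13-29/4)²=529/16
Σ(x-μ)² = 215/2
σ² = (215/2)/8 = 215/16

σ = √(215/16) ≈ 3.6657


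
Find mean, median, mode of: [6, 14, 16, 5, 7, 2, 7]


Sorted: [2, 5, 6, 7, 7, 14, 16]
Mean = 57/7
Median = 7
Freq: {6: 1, 14: 1, 16: 1, 5: 1, 7: 2, 2: 1}
Mode: [7]

Mean=57/7, Median=7, Mode=7


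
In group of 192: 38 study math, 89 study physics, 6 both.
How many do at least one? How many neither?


|A∪B| = 38+89-6 = 121
Neither = 192-121 = 71

At least one: 121; Neither: 71


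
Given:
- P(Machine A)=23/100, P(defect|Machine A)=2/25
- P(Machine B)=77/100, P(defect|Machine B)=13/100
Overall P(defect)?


P(B) = Σ P(B|Aᵢ)×P(Aᵢ)
  2/25×23/100 = 23/1250
  13/100×77/100 = 1001/10000
Sum = 237/2000

P(defect) = 237/2000 ≈ 11.85%


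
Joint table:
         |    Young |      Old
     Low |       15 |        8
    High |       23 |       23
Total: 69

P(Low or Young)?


P(Low∨Young) = P(Low) + P(Young) - P(Low∧Young)
= (23 + 38 - 15)/69 = 46/69 = 2/3

P = 2/3 ≈ 66.67%


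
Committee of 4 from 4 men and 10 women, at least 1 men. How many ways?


Count by #men:
  1M,3W: C(4,1)×C(10,3)=480
  2M,2W: C(4,2)×C(10,2)=270
  3M,1W: C(4,3)×C(10,1)=40
  4M,0W: C(4,4)×C(10,0)=1
Total = 791

791


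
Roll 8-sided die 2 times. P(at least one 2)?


P(no 2)^2 = (7/8)^2 = 49/64
P(≥1) = 1 - 49/64 = 15/64

P = 15/64 ≈ 23.44%


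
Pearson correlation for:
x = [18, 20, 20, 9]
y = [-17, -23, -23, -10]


n=4, Σx=67, Σy=-73, Σxy=-1316, Σx²=1205, Σy²=1447
r = (4×(-1316) - 67×(-73))/√((4×1205 - 67²)(4×1447 - (-73)²))
= -373/√(331×459) = -373/√151929 ≈ -373/389.7807 ≈ -0.9569

r ≈ -0.9569


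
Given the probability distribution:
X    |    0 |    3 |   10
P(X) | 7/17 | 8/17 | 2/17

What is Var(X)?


E[X] = 44/17
E[X²] = 16
Var(X) = E[X²] - (E[X])² = 16 - 1936/289 = 2688/289

Var(X) = 2688/289 ≈ 9.3010


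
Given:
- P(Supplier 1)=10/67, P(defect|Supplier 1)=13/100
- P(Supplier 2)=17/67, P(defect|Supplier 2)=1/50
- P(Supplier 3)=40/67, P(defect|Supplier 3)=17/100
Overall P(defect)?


P(B) = Σ P(B|Aᵢ)×P(Aᵢ)
  13/100×10/67 = 13/670
  1/50×17/67 = 17/3350
  17/100×40/67 = 34/335
Sum = 211/1675

P(defect) = 211/1675 ≈ 12.60%


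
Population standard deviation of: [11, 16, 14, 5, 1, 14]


Mean = 61/6
  (11-61/6)²=25/36
  (16-61/6)²=1225/36
  (14-61/6)²=529/36
  (5-61/6)²=961/36
  (1-61/6)²=3025/36
  (14-61/6)²=529/36
Σ(x-μ)² = 1049/6
σ² = (1049/6)/6 = 1049/36

σ = √(1049/36) ≈ 5.3980


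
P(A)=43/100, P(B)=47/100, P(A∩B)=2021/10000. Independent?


P(A)×P(B) = 2021/10000
P(A∩B) = 2021/10000
Equal ✓ → Independent

Yes, independent


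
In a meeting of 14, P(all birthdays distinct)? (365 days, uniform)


P(all different) = Π(365-i)/365 for i=0..13
= (365/365)×(364/365)×...×(352/365)
= 0.776897

P ≈ 0.7769 ≈ 77.69%


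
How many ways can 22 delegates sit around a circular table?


Circular arrangements of 22 distinct objects: fix one position to break rotational symmetry.
(n-1)! = 21! = 51090942171709440000

51090942171709440000


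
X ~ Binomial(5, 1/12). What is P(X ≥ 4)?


P(X ≥ 4) = Σ P(X=i) for i=4..5
P(X=4) = 55/248832
P(X=5) = 1/248832
Sum = 7/31104

P(X ≥ 4) = 7/31104 ≈ 0.02%


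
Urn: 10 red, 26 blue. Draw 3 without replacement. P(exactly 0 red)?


Hypergeometric: C(10,0)×C(26,3)/C(36,3)
= 1×2600/7140 = 130/357

P(X=0) = 130/357 ≈ 36.41%


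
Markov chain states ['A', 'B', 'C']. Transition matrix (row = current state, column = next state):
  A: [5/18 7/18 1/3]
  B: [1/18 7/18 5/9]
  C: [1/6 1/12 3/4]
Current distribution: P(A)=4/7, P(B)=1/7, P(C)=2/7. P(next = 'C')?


P(next=C) = Σᵢ P(now=i)×P(i→C)
= 4/7×1/3 + 1/7×5/9 + 2/7×3/4
= 4/21 + 5/63 + 3/14 = 61/126

P = 61/126 ≈ 0.4841


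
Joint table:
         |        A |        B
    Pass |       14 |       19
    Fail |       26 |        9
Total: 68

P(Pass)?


P(Pass) = (14+19)/68 = 33/68

P(Pass) = 33/68 ≈ 48.53%


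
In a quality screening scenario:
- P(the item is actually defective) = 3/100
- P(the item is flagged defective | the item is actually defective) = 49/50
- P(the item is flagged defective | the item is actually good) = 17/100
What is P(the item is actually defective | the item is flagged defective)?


Using Bayes' theorem:
P(A|B) = P(B|A)·P(A) / P(B)

P(the item is flagged defective) = 49/50 × 3/100 + 17/100 × 97/100
= 147/5000 + 1649/10000 = 1943/10000

P(the item is actually defective|the item is flagged defective) = (147/5000) / (1943/10000) = 294/1943

P(the item is actually defective|the item is flagged defective) = 294/1943 ≈ 15.13%


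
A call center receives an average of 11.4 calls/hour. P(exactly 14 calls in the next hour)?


Poisson(λ=11.4): P(X=14) = e^(-λ)×λ^k/k!
= e^(-11.4) × 11.4^14 / 14!
≈ 1.119548484e-05 × 6.26134910385e+14 / 87178291200 ≈ 0.080409

P(X=14) ≈ 0.080409 ≈ 8.04%


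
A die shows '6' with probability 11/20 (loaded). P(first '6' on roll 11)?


Geometric: P(X=11) = (1-p)^(k-1)×p = (9/20)^10×11/20 = 38354628411/204800000000000

P(X=11) = 38354628411/204800000000000 ≈ 0.02%


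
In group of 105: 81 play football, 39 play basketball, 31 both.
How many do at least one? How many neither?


|A∪B| = 81+39-31 = 89
Neither = 105-89 = 16

At least one: 89; Neither: 16


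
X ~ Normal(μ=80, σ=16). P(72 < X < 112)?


z₁=(72-80)/16=-0.5, z₂=(112-80)/16=2.0
P = Φ(2.0) - Φ(-0.5) = 0.977250 - 0.308538 = 0.668712 ≈ 0.6687

P(72 < X < 112) ≈ 0.6687


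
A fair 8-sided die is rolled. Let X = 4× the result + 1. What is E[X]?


E[die] = (1+8)/2 = 9/2
E[X] = 4×9/2 + 1 = 19

E[X] = 19


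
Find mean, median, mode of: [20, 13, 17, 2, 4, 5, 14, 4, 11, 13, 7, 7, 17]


Sorted: [2, 4, 4, 5, 7, 7, 11, 13, 13, 14, 17, 17, 20]
Mean = 134/13
Median = 11
Freq: {20: 1, 13: 2, 17: 2, 2: 1, 4: 2, 5: 1, 14: 1, 11: 1, 7: 2}
Mode: [4, 7, 13, 17]

Mean=134/13, Median=11, Mode=[4, 7, 13, 17]


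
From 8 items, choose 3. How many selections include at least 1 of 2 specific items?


Complement: C(8,3) - C(6,3) = 56 - 20 = 36

36


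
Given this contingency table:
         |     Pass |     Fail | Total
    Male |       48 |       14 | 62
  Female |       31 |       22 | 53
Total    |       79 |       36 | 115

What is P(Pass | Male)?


P(Pass | Male) = 48/(48+14) = 48/62 = 24/31

P(Pass|Male) = 24/31 ≈ 77.42%


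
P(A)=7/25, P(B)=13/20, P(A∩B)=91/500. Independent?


P(A)×P(B) = 91/500
P(A∩B) = 91/500
Equal ✓ → Independent

Yes, independent


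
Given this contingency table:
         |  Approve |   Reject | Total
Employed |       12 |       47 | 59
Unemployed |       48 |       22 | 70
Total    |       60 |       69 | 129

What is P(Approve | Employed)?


P(Approve | Employed) = 12/(12+47) = 12/59

P(Approve|Employed) = 12/59 ≈ 20.34%


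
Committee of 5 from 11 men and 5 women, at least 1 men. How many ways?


Count by #men:
  1M,4W: C(11,1)×C(5,4)=55
  2M,3W: C(11,2)×C(5,3)=550
  3M,2W: C(11,3)×C(5,2)=1650
  4M,1W: C(11,4)×C(5,1)=1650
  5M,0W: C(11,5)×C(5,0)=462
Total = 4367

4367


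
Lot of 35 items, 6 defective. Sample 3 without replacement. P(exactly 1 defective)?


Hypergeometric: C(6,1)×C(29,2)/C(35,3)
= 6×406/6545 = 348/935

P(X=1) = 348/935 ≈ 37.22%


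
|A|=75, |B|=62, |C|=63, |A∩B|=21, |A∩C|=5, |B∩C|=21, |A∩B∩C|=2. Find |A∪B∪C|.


|A∪B∪C| = 75+62+63-21-5-21+2 = 155

|A∪B∪C| = 155


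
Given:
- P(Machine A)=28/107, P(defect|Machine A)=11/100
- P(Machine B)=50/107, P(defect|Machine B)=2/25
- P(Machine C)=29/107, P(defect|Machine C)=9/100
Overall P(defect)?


P(B) = Σ P(B|Aᵢ)×P(Aᵢ)
  11/100×28/107 = 77/2675
  2/25×50/107 = 4/107
  9/100×29/107 = 261/10700
Sum = 969/10700

P(defect) = 969/10700 ≈ 9.06%


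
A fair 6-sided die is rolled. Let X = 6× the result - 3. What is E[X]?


E[die] = (1+6)/2 = 7/2
E[X] = 6×7/2 - 3 = 18

E[X] = 18


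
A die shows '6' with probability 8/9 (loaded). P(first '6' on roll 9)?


Geometric: P(X=9) = (1-p)^(k-1)×p = (1/9)^8×8/9 = 8/387420489

P(X=9) = 8/387420489 ≈ 0.00%


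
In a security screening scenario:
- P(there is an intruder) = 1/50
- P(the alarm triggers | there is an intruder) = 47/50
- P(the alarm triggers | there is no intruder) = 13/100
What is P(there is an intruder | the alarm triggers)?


Using Bayes' theorem:
P(A|B) = P(B|A)·P(A) / P(B)

P(the alarm triggers) = 47/50 × 1/50 + 13/100 × 49/50
= 47/2500 + 637/5000 = 731/5000

P(there is an intruder|the alarm triggers) = (47/2500) / (731/5000) = 94/731

P(there is an intruder|the alarm triggers) = 94/731 ≈ 12.86%


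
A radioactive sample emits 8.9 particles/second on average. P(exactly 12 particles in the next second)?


Poisson(λ=8.9): P(X=12) = e^(-λ)×λ^k/k!
= e^(-8.9) × 8.9^12 / 12!
≈ 0.0001363889265 × 246990403565 / 479001600 ≈ 0.070327

P(X=12) ≈ 0.070327 ≈ 7.03%


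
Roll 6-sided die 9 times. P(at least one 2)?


P(no 2)^9 = (5/6)^9 = 1953125/10077696
P(≥1) = 1 - 1953125/10077696 = 8124571/10077696

P = 8124571/10077696 ≈ 80.62%


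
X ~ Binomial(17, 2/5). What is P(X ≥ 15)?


P(X ≥ 15) = Σ P(X=i) for i=15..17
P(X=15) = 40108032/762939453125
P(X=16) = 3342336/762939453125
P(X=17) = 131072/762939453125
Sum = 8716288/152587890625

P(X ≥ 15) = 8716288/152587890625 ≈ 0.01%


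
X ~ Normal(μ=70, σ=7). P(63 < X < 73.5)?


z₁=(63-70)/7=-1.0, z₂=(73.5-70)/7=0.5
P = Φ(0.5) - Φ(-1.0) = 0.691462 - 0.158655 = 0.532807 ≈ 0.5328

P(63 < X < 73.5) ≈ 0.5328


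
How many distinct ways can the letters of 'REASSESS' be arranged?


Letters: 8, freq: {'R': 1, 'E': 2, 'A': 1, 'S': 4}
8!/(1!×2!×1!×4!) = 40320/48 = 840

840


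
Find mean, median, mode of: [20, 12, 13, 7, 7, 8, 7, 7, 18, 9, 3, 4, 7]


Sorted: [3, 4, 7, 7, 7, 7, 7, 8, 9, 12, 13, 18, 20]
Mean = 122/13
Median = 7
Freq: {20: 1, 12: 1, 13: 1, 7: 5, 8: 1, 18: 1, 9: 1, 3: 1, 4: 1}
Mode: [7]

Mean=122/13, Median=7, Mode=7


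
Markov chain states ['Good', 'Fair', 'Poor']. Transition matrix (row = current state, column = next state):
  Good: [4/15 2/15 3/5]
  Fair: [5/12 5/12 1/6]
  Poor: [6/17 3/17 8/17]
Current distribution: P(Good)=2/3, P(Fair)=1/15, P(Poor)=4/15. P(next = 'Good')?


P(next=Good) = Σᵢ P(now=i)×P(i→Good)
= 2/3×4/15 + 1/15×5/12 + 4/15×6/17
= 8/45 + 1/36 + 8/85 = 917/3060

P = 917/3060 ≈ 0.2997


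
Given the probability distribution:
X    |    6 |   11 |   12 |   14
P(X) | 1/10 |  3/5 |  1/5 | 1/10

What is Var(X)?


E[X] = 11
E[X²] = 623/5
Var(X) = E[X²] - (E[X])² = 623/5 - 121 = 18/5

Var(X) = 18/5 ≈ 3.6000


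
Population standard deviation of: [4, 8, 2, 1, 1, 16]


Mean = 32/6 = 16/3
  (4-16/3)²=16/9
  (8-16/3)²=64/9
  (2-16/3)²=100/9
  (1-16/3)²=169/9
  (1-16/3)²=169/9
  (16-16/3)²=1024/9
Σ(x-μ)² = 514/3
σ² = (514/3)/6 = 257/9

σ = √(257/9) ≈ 5.3437


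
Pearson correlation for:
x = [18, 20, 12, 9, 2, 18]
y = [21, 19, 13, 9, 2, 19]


n=6, Σx=79, Σy=83, Σxy=1341, Σx²=1277, Σy²=1417
r = (6×1341 - 79×83)/√((6×1277 - 79²)(6×1417 - 83²))
= 1489/√(1421×1613) = 1489/√2292073 ≈ 1489/1513.9594 ≈ 0.9835

r ≈ 0.9835


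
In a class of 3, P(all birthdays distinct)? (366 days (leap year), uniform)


P(all different) = Π(366-i)/366 for i=0..2
= (366/366)×(365/366)×...×(364/366)
= 0.991818

P ≈ 0.9918 ≈ 99.18%


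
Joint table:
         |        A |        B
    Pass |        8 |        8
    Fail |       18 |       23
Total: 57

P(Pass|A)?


P(Pass|A) = 8/(8+18) = 8/26 = 4/13

P = 4/13 ≈ 30.77%


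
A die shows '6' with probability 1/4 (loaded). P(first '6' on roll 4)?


Geometric: P(X=4) = (1-p)^(k-1)×p = (3/4)^3×1/4 = 27/256

P(X=4) = 27/256 ≈ 10.55%


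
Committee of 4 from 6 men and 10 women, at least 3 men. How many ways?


Count by #men:
  3M,1W: C(6,3)×C(10,1)=200
  4M,0W: C(6,4)×C(10,0)=15
Total = 215

215


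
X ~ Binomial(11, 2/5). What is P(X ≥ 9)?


P(X ≥ 9) = Σ P(X=i) for i=9..11
P(X=9) = 50688/9765625
P(X=10) = 33792/48828125
P(X=11) = 2048/48828125
Sum = 57856/9765625

P(X ≥ 9) = 57856/9765625 ≈ 0.59%


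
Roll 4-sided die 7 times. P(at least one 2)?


P(no 2)^7 = (3/4)^7 = 2187/16384
P(≥1) = 1 - 2187/16384 = 14197/16384

P = 14197/16384 ≈ 86.65%


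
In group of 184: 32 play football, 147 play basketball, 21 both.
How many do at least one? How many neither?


|A∪B| = 32+147-21 = 158
Neither = 184-158 = 26

At least one: 158; Neither: 26


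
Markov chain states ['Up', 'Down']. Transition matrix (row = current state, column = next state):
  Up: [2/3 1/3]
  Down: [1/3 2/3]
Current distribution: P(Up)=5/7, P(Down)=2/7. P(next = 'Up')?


P(next=Up) = Σᵢ P(now=i)×P(i→Up)
= 5/7×2/3 + 2/7×1/3
= 10/21 + 2/21 = 4/7

P = 4/7 ≈ 0.5714


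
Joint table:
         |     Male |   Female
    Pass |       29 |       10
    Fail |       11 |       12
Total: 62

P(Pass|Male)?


P(Pass|Male) = 29/(29+11) = 29/40

P = 29/40 ≈ 72.50%


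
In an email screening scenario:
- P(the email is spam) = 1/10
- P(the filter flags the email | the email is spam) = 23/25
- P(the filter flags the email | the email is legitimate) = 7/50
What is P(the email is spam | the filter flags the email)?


Using Bayes' theorem:
P(A|B) = P(B|A)·P(A) / P(B)

P(the filter flags the email) = 23/25 × 1/10 + 7/50 × 9/10
= 23/250 + 63/500 = 109/500

P(the email is spam|the filter flags the email) = (23/250) / (109/500) = 46/109

P(the email is spam|the filter flags the email) = 46/109 ≈ 42.20%


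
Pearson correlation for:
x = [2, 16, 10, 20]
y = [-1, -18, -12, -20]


n=4, Σx=48, Σy=-51, Σxy=-810, Σx²=760, Σy²=869
r = (4×(-810) - 48×(-51))/√((4×760 - 48²)(4×869 - (-51)²))
= -792/√(736×875) = -792/√644000 ≈ -792/802.4961 ≈ -0.9869

r ≈ -0.9869


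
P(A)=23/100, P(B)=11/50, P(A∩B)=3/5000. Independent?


P(A)×P(B) = 253/5000
P(A∩B) = 3/5000
Not equal → NOT independent

No, not independent


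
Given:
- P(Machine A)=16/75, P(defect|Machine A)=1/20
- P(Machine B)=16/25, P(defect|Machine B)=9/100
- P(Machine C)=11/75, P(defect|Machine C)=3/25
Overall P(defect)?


P(B) = Σ P(B|Aᵢ)×P(Aᵢ)
  1/20×16/75 = 4/375
  9/100×16/25 = 36/625
  3/25×11/75 = 11/625
Sum = 161/1875

P(defect) = 161/1875 ≈ 8.59%


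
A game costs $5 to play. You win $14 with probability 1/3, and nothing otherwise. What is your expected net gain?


E[gain] = (14-5)×1/3 + (-5)×2/3
= 3 - 10/3 = -1/3

Expected net gain = $-1/3 ≈ $-0.33


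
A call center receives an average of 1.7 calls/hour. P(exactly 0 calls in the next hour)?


Poisson(λ=1.7): P(X=0) = e^(-λ)×λ^k/k!
= e^(-1.7) × 1.7^0 / 0!
≈ 0.1826835241 × 1 / 1 ≈ 0.182684

P(X=0) ≈ 0.182684 ≈ 18.27%


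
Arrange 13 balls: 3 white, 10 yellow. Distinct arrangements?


13!/(3!×10!) = 286

286


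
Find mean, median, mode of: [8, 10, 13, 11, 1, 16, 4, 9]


Sorted: [1, 4, 8, 9, 10, 11, 13, 16]
Mean = 72/8 = 9
Median = 19/2
Freq: {8: 1, 10: 1, 13: 1, 11: 1, 1: 1, 16: 1, 4: 1, 9: 1}
Mode: No mode

Mean=9, Median=19/2, Mode=No mode


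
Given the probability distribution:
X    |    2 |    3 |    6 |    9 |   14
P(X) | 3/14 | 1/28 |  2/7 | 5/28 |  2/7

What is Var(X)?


E[X] = 55/7
E[X²] = 1147/14
Var(X) = E[X²] - (E[X])² = 1147/14 - 3025/49 = 1979/98

Var(X) = 1979/98 ≈ 20.1939


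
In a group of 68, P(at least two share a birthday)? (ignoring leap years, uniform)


P(all different) = Π(365-i)/365 for i=0..67
= 0.001274
P(match) = 1 - 0.001274 = 0.998726

P ≈ 0.9987 ≈ 99.87%


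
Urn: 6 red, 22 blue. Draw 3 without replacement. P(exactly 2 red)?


Hypergeometric: C(6,2)×C(22,1)/C(28,3)
= 15×22/3276 = 55/546

P(X=2) = 55/546 ≈ 10.07%


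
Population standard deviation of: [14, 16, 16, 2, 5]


Mean = 53/5
  (14-53/5)²=289/25
  (16-53/5)²=729/25
  (16-53/5)²=729/25
  (2-53/5)²=1849/25
  (5-53/5)²=784/25
Σ(x-μ)² = 876/5
σ² = (876/5)/5 = 876/25

σ = √(876/25) ≈ 5.9195


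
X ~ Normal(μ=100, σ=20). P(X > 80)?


z = (80-100)/20 = -1.0
P(X > 80) = 1 - P(Z ≤ -1.0) = 1 - 0.1587 = 0.8413

P(X > 80) ≈ 0.8413


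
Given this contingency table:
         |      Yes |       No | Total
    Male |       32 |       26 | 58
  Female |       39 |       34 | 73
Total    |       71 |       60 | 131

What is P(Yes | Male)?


P(Yes | Male) = 32/(32+26) = 32/58 = 16/29

P(Yes|Male) = 16/29 ≈ 55.17%


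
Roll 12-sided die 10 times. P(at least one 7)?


P(no 7)^10 = (11/12)^10 = 25937424601/61917364224
P(≥1) = 1 - 25937424601/61917364224 = 35979939623/61917364224

P = 35979939623/61917364224 ≈ 58.11%


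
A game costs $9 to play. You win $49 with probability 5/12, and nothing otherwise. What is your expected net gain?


E[gain] = (49-9)×5/12 + (-9)×7/12
= 50/3 - 21/4 = 137/12

Expected net gain = $137/12 ≈ $11.42


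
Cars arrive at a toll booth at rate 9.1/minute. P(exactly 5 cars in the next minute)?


Poisson(λ=9.1): P(X=5) = e^(-λ)×λ^k/k!
= e^(-9.1) × 9.1^5 / 5!
≈ 0.0001116658085 × 62403.21451 / 120 ≈ 0.058069

P(X=5) ≈ 0.058069 ≈ 5.81%


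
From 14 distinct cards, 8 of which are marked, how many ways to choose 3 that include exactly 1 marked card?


Choose 1 of the 8 marked cards and 2 of the other 6 cards:
C(8,1)×C(6,2) = 8×15 = 120

120


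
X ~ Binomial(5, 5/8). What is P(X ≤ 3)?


P(X ≤ 3) = Σ P(X=i) for i=0..3
P(X=0) = 243/32768
P(X=1) = 2025/32768
P(X=2) = 3375/16384
P(X=3) = 5625/16384
Sum = 5067/8192

P(X ≤ 3) = 5067/8192 ≈ 61.85%


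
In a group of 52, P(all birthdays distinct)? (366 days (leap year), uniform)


P(all different) = Π(366-i)/366 for i=0..51
= (366/366)×(365/366)×...×(315/366)
= 0.022238

P ≈ 0.0222 ≈ 2.22%


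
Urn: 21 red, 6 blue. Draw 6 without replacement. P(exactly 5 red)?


Hypergeometric: C(21,5)×C(6,1)/C(27,6)
= 20349×6/296010 = 6783/16445

P(X=5) = 6783/16445 ≈ 41.25%


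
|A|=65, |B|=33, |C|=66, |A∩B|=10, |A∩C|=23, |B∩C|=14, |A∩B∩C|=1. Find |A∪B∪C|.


|A∪B∪C| = 65+33+66-10-23-14+1 = 118

|A∪B∪C| = 118


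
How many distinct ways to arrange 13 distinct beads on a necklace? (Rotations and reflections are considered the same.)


Free circular arrangements: rotations and reflections both identified.
(n-1)!/2 = 12!/2 = 479001600/2 = 239500800

239500800


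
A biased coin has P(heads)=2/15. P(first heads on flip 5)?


Geometric: P(X=5) = (1-p)^(k-1)×p = (13/15)^4×2/15 = 57122/759375

P(X=5) = 57122/759375 ≈ 7.52%


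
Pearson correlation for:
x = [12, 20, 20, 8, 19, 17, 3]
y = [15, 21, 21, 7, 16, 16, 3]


n=7, Σx=99, Σy=99, Σxy=1661, Σx²=1667, Σy²=1677
r = (7×1661 - 99×99)/√((7×1667 - 99²)(7×1677 - 99²))
= 1826/√(1868×1938) = 1826/√3620184 ≈ 1826/1902.6781 ≈ 0.9597

r ≈ 0.9597


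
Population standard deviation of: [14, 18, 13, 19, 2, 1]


Mean = 67/6
  (14-67/6)²=289/36
  (18-67/6)²=1681/36
  (13-67/6)²=121/36
  (19-67/6)²=2209/36
  (2-67/6)²=3025/36
  (1-67/6)²=3721/36
Σ(x-μ)² = 1841/6
σ² = (1841/6)/6 = 1841/36

σ = √(1841/36) ≈ 7.1511


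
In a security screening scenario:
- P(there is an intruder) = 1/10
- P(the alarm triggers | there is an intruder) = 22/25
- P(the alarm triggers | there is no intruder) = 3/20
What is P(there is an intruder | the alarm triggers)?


Using Bayes' theorem:
P(A|B) = P(B|A)·P(A) / P(B)

P(the alarm triggers) = 22/25 × 1/10 + 3/20 × 9/10
= 11/125 + 27/200 = 223/1000

P(there is an intruder|the alarm triggers) = (11/125) / (223/1000) = 88/223

P(there is an intruder|the alarm triggers) = 88/223 ≈ 39.46%


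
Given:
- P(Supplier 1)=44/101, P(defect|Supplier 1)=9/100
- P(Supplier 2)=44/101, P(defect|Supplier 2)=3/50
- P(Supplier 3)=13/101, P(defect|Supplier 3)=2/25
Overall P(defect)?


P(B) = Σ P(B|Aᵢ)×P(Aᵢ)
  9/100×44/101 = 99/2525
  3/50×44/101 = 66/2525
  2/25×13/101 = 26/2525
Sum = 191/2525

P(defect) = 191/2525 ≈ 7.56%


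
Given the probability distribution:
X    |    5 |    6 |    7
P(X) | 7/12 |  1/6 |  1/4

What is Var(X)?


E[X] = 17/3
E[X²] = 197/6
Var(X) = E[X²] - (E[X])² = 197/6 - 289/9 = 13/18

Var(X) = 13/18 ≈ 0.7222


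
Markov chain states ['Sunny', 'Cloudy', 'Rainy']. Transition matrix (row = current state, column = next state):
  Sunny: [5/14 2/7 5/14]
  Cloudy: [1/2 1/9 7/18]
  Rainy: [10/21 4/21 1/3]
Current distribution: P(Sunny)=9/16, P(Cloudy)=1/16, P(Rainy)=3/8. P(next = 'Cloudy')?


P(next=Cloudy) = Σᵢ P(now=i)×P(i→Cloudy)
= 9/16×2/7 + 1/16×1/9 + 3/8×4/21
= 9/56 + 1/144 + 1/14 = 241/1008

P = 241/1008 ≈ 0.2391


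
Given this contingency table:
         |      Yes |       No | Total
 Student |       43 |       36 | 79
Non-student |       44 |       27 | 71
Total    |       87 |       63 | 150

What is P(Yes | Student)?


P(Yes | Student) = 43/(43+36) = 43/79

P(Yes|Student) = 43/79 ≈ 54.43%


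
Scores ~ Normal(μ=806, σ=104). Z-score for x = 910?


z = (x - μ)/σ = (910 - 806)/104 = 1.0

z = 1.0


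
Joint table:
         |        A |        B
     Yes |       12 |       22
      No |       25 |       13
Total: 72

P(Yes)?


P(Yes) = (12+22)/72 = 34/72 = 17/36

P(Yes) = 17/36 ≈ 47.22%


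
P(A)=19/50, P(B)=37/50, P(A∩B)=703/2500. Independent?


P(A)×P(B) = 703/2500
P(A∩B) = 703/2500
Equal ✓ → Independent

Yes, independent


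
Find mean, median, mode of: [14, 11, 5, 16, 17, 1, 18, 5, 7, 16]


Sorted: [1, 5, 5, 7, 11, 14, 16, 16, 17, 18]
Mean = 110/10 = 11
Median = 25/2
Freq: {14: 1, 11: 1, 5: 2, 16: 2, 17: 1, 1: 1, 18: 1, 7: 1}
Mode: [5, 16]

Mean=11, Median=25/2, Mode=[5, 16]


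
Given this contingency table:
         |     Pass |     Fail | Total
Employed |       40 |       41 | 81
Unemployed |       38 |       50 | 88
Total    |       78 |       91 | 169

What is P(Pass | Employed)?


P(Pass | Employed) = 40/(40+41) = 40/81

P(Pass|Employed) = 40/81 ≈ 49.38%


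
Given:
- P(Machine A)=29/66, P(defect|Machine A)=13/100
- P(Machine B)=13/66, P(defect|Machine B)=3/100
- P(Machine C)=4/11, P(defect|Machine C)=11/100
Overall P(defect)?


P(B) = Σ P(B|Aᵢ)×P(Aᵢ)
  13/100×29/66 = 377/6600
  3/100×13/66 = 13/2200
  11/100×4/11 = 1/25
Sum = 17/165

P(defect) = 17/165 ≈ 10.30%


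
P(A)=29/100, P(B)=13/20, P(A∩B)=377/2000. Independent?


P(A)×P(B) = 377/2000
P(A∩B) = 377/2000
Equal ✓ → Independent

Yes, independent


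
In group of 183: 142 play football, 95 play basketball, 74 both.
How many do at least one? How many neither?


|A∪B| = 142+95-74 = 163
Neither = 183-163 = 20

At least one: 163; Neither: 20


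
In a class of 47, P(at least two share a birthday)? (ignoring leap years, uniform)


P(all different) = Π(365-i)/365 for i=0..46
= 0.045226
P(match) = 1 - 0.045226 = 0.954774

P ≈ 0.9548 ≈ 95.48%


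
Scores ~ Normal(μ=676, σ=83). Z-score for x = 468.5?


z = (x - μ)/σ = (468.5 - 676)/83 = -2.5

z = -2.5


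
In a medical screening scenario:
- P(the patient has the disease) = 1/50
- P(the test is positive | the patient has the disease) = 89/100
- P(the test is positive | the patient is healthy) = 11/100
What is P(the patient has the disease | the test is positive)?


Using Bayes' theorem:
P(A|B) = P(B|A)·P(A) / P(B)

P(the test is positive) = 89/100 × 1/50 + 11/100 × 49/50
= 89/5000 + 539/5000 = 157/1250

P(the patient has the disease|the test is positive) = (89/5000) / (157/1250) = 89/628

P(the patient has the disease|the test is positive) = 89/628 ≈ 14.17%


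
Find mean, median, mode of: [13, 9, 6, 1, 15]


Sorted: [1, 6, 9, 13, 15]
Mean = 44/5
Median = 9
Freq: {13: 1, 9: 1, 6: 1, 1: 1, 15: 1}
Mode: No mode

Mean=44/5, Median=9, Mode=No mode


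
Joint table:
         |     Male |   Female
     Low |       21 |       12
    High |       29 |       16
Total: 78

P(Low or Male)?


P(Low∨Male) = P(Low) + P(Male) - P(Low∧Male)
= (33 + 50 - 21)/78 = 62/78 = 31/39

P = 31/39 ≈ 79.49%


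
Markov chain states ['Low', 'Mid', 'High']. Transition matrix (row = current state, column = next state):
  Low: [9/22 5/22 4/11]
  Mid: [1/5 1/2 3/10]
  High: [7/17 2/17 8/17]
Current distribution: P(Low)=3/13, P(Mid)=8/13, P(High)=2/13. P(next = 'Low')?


P(next=Low) = Σᵢ P(now=i)×P(i→Low)
= 3/13×9/22 + 8/13×1/5 + 2/13×7/17
= 27/286 + 8/65 + 14/221 = 6827/24310

P = 6827/24310 ≈ 0.2808


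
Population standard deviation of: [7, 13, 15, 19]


Mean = 54/4 = 27/2
  (7-27/2)²=169/4
  (13-27/2)²=1/4
  (15-27/2)²=9/4
  (19-27/2)²=121/4
Σ(x-μ)² = 75
σ² = 75/4

σ = √(75/4) ≈ 4.3301


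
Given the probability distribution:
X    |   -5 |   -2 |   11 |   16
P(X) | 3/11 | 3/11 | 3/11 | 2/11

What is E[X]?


E[X] = Σ x·P(X=x)
= (-5)×(3/11) + (-2)×(3/11) + (11)×(3/11) + (16)×(2/11)
= 4

E[X] = 4


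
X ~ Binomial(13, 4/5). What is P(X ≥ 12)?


P(X ≥ 12) = Σ P(X=i) for i=12..13
P(X=12) = 218103808/1220703125
P(X=13) = 67108864/1220703125
Sum = 285212672/1220703125

P(X ≥ 12) = 285212672/1220703125 ≈ 23.36%


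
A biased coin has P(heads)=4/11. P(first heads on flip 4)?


Geometric: P(X=4) = (1-p)^(k-1)×p = (7/11)^3×4/11 = 1372/14641

P(X=4) = 1372/14641 ≈ 9.37%


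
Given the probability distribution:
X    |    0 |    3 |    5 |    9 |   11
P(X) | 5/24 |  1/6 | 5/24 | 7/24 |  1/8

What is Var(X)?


E[X] = 133/24
E[X²] = 1091/24
Var(X) = E[X²] - (E[X])² = 1091/24 - 17689/576 = 8495/576

Var(X) = 8495/576 ≈ 14.7483


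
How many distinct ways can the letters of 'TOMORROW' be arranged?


Letters: 8, freq: {'T': 1, 'O': 3, 'M': 1, 'R': 2, 'W': 1}
8!/(1!×3!×1!×2!×1!) = 40320/12 = 3360

3360


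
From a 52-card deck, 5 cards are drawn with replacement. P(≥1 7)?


P(not a 7) = 48/52 = 12/13
P(none in 5 draws) = (12/13)^5 = 248832/371293
P(≥1 7) = 1 - 248832/371293 = 122461/371293

P = 122461/371293 ≈ 32.98%


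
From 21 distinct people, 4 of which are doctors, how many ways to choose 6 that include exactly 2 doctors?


Choose 2 of the 4 doctors and 4 of the other 17 people:
C(4,2)×C(17,4) = 6×2380 = 14280

14280


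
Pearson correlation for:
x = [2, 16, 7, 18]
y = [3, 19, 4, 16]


n=4, Σx=43, Σy=42, Σxy=626, Σx²=633, Σy²=642
r = (4×626 - 43×42)/√((4×633 - 43²)(4×642 - 42²))
= 698/√(683×804) = 698/√549132 ≈ 698/741.0344 ≈ 0.9419

r ≈ 0.9419


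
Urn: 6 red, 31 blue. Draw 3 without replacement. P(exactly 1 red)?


Hypergeometric: C(6,1)×C(31,2)/C(37,3)
= 6×465/7770 = 93/259

P(X=1) = 93/259 ≈ 35.91%


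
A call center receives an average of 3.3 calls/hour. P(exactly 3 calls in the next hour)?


Poisson(λ=3.3): P(X=3) = e^(-λ)×λ^k/k!
= e^(-3.3) × 3.3^3 / 3!
≈ 0.0368831674 × 35.937 / 6 ≈ 0.220912

P(X=3) ≈ 0.220912 ≈ 22.09%


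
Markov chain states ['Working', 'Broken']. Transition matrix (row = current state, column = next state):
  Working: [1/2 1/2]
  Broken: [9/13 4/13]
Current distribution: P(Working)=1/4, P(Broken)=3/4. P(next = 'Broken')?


P(next=Broken) = Σᵢ P(now=i)×P(i→Broken)
= 1/4×1/2 + 3/4×4/13
= 1/8 + 3/13 = 37/104

P = 37/104 ≈ 0.3558


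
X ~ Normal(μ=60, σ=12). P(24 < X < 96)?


z₁=(24-60)/12=-3.0, z₂=(96-60)/12=3.0
P = Φ(3.0) - Φ(-3.0) = 0.998650 - 0.001350 = 0.997300 ≈ 0.9973

P(24 < X < 96) ≈ 0.9973


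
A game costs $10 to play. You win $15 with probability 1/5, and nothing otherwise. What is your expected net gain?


E[gain] = (15-10)×1/5 + (-10)×4/5
= 1 - 8 = -7

Expected net gain = $-7 ≈ $-7.00


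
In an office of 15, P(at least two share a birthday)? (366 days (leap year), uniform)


P(all different) = Π(366-i)/366 for i=0..14
= 0.747702
P(match) = 1 - 0.747702 = 0.252298

P ≈ 0.2523 ≈ 25.23%


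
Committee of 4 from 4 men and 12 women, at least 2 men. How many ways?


Count by #men:
  2M,2W: C(4,2)×C(12,2)=396
  3M,1W: C(4,3)×C(12,1)=48
  4M,0W: C(4,4)×C(12,0)=1
Total = 445

445
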